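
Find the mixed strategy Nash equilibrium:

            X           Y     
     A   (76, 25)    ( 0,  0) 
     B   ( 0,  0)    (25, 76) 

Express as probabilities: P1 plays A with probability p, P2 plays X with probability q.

p = 0.7525, q = 0.2475

Work:
Find probabilities that make opponent indifferent:
P2 chooses q to make P1 indifferent between A and B
P1 chooses p to make P2 indifferent between X and Y
Mixed NE: P1 plays (A: 0.7525, B: 0.2475), P2 plays (X: 0.2475, Y: 0.7525)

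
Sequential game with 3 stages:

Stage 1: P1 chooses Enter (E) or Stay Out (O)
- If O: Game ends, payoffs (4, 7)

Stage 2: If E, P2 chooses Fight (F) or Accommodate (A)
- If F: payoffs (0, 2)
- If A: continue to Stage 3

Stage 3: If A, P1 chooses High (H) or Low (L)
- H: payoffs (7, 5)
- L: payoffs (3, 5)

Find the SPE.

SPE: (E, A, H); Outcome (7, 5)

Work:
Stage 3: P1 chooses H (7 vs 3)
Stage 2: P2: F->2, A->5 (anticipating H). Choose A
Stage 1: P1: O->4, E->7 (anticipating A, H). Choose E
SPE path: E -> A -> H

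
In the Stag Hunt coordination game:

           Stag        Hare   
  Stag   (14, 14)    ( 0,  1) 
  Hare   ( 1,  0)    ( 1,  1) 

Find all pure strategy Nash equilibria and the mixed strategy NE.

Pure NE: (Stag, Stag) and (Hare, Hare); Mixed NE: p = 0.0714, q = 0.0714

Work:
Check pure NE:
(Stag, Stag): (14, 14) - no unilateral deviation beneficial
(Hare, Hare): (1, 1) - no unilateral deviation beneficial
Mixed NE: P1 plays Stag with p = 0.0714, P2 plays Stag with q = 0.0714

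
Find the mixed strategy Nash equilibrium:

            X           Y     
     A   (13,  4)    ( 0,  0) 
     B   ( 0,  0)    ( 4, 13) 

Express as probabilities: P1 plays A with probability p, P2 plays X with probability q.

p = 0.7647, q = 0.2353

Work:
Find probabilities that make opponent indifferent:
P2 chooses q to make P1 indifferent between A and B
P1 chooses p to make P2 indifferent between X and Y
Mixed NE: P1 plays (A: 0.7647, B: 0.2353), P2 plays (X: 0.2353, Y: 0.7647)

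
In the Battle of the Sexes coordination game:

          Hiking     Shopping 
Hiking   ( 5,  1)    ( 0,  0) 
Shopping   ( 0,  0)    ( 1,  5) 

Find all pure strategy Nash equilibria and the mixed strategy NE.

Pure NE: (Hiking, Hiking) and (Shopping, Shopping); Mixed NE: p = 0.8333, q = 0.1667

Work:
Check pure NE:
(Hiking, Hiking): (5, 1) - no unilateral deviation beneficial
(Shopping, Shopping): (1, 5) - no unilateral deviation beneficial
Mixed NE: P1 plays Hiking with p = 0.8333, P2 plays Hiking with q = 0.1667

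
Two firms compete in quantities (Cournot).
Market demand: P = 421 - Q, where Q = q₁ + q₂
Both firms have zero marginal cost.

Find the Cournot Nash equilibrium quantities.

q₁* = q₂* = 140.33; P* = 140.33

Work:
Profit: π_i = P·q_i = (a - q_i - q_j)·q_i
FOC: ∂π_i/∂q_i = a - 2q_i - q_j = 0
Reaction function: q_i = (421 - q_j)/2
Symmetry: q* = 421/3 = 140.33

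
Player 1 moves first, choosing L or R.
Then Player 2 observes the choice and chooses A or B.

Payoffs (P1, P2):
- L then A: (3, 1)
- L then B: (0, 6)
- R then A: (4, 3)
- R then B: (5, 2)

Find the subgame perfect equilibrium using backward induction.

P1 plays R, P2 plays B after L and A after R; Payoff (4, 3)

Work:
Backward induction:
After L: P2 chooses B → P1 gets 0
After R: P2 chooses A → P1 gets 4
P1 chooses R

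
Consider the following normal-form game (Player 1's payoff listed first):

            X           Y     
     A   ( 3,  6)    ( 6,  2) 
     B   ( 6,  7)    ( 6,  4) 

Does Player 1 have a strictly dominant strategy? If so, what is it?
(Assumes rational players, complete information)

No strictly dominant strategy exists for Player 1

Work:
A strategy strictly dominates another if it gives a strictly higher payoff against every opponent action. Compare each pair of P1's strategies column-by-column:
  A vs B: [3 vs 6, 6 vs 6] → A does not strictly dominate B (column X: 3 ≤ 6)
  B vs A: [6 vs 3, 6 vs 6] → B does not strictly dominate A (column Y: 6 ≤ 6)
No single strategy strictly dominates all others → no strictly dominant strategy.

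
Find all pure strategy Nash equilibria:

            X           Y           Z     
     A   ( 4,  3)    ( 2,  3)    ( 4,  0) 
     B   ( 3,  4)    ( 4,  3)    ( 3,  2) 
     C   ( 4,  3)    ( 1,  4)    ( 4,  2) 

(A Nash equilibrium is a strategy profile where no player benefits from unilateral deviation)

Nash equilibrium: (A, X)

Work:
Best responses:
  P1 vs X: payoffs [4, 3, 4] → best response A/C (payoff 4)
  P1 vs Y: payoffs [2, 4, 1] → best response B (payoff 4)
  P1 vs Z: payoffs [4, 3, 4] → best response A/C (payoff 4)
  P2 vs A: payoffs [3, 3, 0] → best response X/Y (payoff 3)
  P2 vs B: payoffs [4, 3, 2] → best response X (payoff 4)
  P2 vs C: payoffs [3, 4, 2] → best response Y (payoff 4)
Mutual best responses: (A,X) → Nash equilibria.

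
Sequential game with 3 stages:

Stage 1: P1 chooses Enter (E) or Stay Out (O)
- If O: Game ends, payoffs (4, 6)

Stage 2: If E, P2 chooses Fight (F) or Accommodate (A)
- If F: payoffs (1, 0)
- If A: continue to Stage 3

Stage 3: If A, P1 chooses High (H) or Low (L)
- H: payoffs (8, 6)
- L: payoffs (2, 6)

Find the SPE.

SPE: (E, A, H); Outcome (8, 6)

Work:
Stage 3: P1 chooses H (8 vs 2)
Stage 2: P2: F->0, A->6 (anticipating H). Choose A
Stage 1: P1: O->4, E->8 (anticipating A, H). Choose E
SPE path: E -> A -> H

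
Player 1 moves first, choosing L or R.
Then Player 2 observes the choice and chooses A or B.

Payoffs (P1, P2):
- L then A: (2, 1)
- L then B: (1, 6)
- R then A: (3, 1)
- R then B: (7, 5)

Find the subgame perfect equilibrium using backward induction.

P1 plays R, P2 plays B after L and B after R; Payoff (7, 5)

Work:
Backward induction:
After L: P2 chooses B → P1 gets 1
After R: P2 chooses B → P1 gets 7
P1 chooses R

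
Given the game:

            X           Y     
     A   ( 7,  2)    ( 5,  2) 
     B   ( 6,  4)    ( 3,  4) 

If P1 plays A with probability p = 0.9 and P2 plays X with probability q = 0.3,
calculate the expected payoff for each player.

E[P1] = 5.43, E[P2] = 2.2

Work:
E[P1] = p·q·π₁(A,X) + p·(1-q)·π₁(A,Y) + (1-p)·q·π₁(B,X) + (1-p)·(1-q)·π₁(B,Y)
= 0.9·0.3·7 + 0.9·0.7·5 + 0.1·0.3·6 + 0.1·0.7·3
= 5.43

E[P2] = 2.2 (similar calculation)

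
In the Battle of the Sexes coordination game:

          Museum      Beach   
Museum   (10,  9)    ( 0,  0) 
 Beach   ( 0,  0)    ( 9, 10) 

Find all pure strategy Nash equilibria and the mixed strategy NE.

Pure NE: (Museum, Museum) and (Beach, Beach); Mixed NE: p = 0.5263, q = 0.4737

Work:
Check pure NE:
(Museum, Museum): (10, 9) - no unilateral deviation beneficial
(Beach, Beach): (9, 10) - no unilateral deviation beneficial
Mixed NE: P1 plays Museum with p = 0.5263, P2 plays Museum with q = 0.4737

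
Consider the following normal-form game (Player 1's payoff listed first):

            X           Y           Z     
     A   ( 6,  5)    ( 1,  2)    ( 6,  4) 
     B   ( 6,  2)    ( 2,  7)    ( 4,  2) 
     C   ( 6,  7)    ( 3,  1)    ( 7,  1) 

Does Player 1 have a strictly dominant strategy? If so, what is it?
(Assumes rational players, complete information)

No strictly dominant strategy exists for Player 1

Work:
A strategy strictly dominates another if it gives a strictly higher payoff against every opponent action. Compare each pair of P1's strategies column-by-column:
  A vs B: [6 vs 6, 1 vs 2, 6 vs 4] → A does not strictly dominate B (column X: 6 ≤ 6)
  A vs C: [6 vs 6, 1 vs 3, 6 vs 7] → A does not strictly dominate C (column X: 6 ≤ 6)
  B vs A: [6 vs 6, 2 vs 1, 4 vs 6] → B does not strictly dominate A (column X: 6 ≤ 6)
  B vs C: [6 vs 6, 2 vs 3, 4 vs 7] → B does not strictly dominate C (column X: 6 ≤ 6)
  C vs A: [6 vs 6, 3 vs 1, 7 vs 6] → C does not strictly dominate A (column X: 6 ≤ 6)
  C vs B: [6 vs 6, 3 vs 2, 7 vs 4] → C does not strictly dominate B (column X: 6 ≤ 6)
No single strategy strictly dominates all others → no strictly dominant strategy.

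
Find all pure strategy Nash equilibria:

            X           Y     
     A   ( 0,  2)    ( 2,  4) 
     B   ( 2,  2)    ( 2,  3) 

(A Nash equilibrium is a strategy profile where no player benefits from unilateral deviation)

Nash equilibrium: (A, Y), (B, Y)

Work:
Best responses:
  P1 vs X: payoffs [0, 2] → best response B (payoff 2)
  P1 vs Y: payoffs [2, 2] → best response A/B (payoff 2)
  P2 vs A: payoffs [2, 4] → best response Y (payoff 4)
  P2 vs B: payoffs [2, 3] → best response Y (payoff 3)
Mutual best responses: (A,Y), (B,Y) → Nash equilibria.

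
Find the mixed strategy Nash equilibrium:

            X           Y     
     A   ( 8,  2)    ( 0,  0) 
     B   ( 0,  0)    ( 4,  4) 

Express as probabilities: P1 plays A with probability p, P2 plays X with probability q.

p = 0.6667, q = 0.3333

Work:
Find probabilities that make opponent indifferent:
P2 chooses q to make P1 indifferent between A and B
P1 chooses p to make P2 indifferent between X and Y
Mixed NE: P1 plays (A: 0.6667, B: 0.3333), P2 plays (X: 0.3333, Y: 0.6667)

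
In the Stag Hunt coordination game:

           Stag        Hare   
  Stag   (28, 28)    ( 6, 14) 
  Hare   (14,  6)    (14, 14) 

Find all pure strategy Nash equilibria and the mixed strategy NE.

Pure NE: (Stag, Stag) and (Hare, Hare); Mixed NE: p = 0.3636, q = 0.3636

Work:
Check pure NE:
(Stag, Stag): (28, 28) - no unilateral deviation beneficial
(Hare, Hare): (14, 14) - no unilateral deviation beneficial
Mixed NE: P1 plays Stag with p = 0.3636, P2 plays Stag with q = 0.3636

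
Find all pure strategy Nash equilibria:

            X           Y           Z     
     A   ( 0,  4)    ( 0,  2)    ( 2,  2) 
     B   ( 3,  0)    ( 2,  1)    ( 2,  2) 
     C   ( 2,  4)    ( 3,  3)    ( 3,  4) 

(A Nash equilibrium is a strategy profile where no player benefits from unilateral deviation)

Nash equilibrium: (C, Z)

Work:
Best responses:
  P1 vs X: payoffs [0, 3, 2] → best response B (payoff 3)
  P1 vs Y: payoffs [0, 2, 3] → best response C (payoff 3)
  P1 vs Z: payoffs [2, 2, 3] → best response C (payoff 3)
  P2 vs A: payoffs [4, 2, 2] → best response X (payoff 4)
  P2 vs B: payoffs [0, 1, 2] → best response Z (payoff 2)
  P2 vs C: payoffs [4, 3, 4] → best response X/Z (payoff 4)
Mutual best responses: (C,Z) → Nash equilibria.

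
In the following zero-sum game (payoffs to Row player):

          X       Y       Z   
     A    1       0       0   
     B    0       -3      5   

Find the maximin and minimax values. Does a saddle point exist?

Maximin = 0, Minimax = 0, Saddle: True

Work:
Row minimums: [0, -3] → maximin = 0
Column maximums: [1, 0, 5] → minimax = 0
Saddle point exists! Game value = 0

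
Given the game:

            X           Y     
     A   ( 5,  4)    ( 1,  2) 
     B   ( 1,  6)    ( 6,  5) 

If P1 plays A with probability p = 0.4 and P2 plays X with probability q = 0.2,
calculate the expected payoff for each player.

E[P1] = 3.72, E[P2] = 4.08

Work:
E[P1] = p·q·π₁(A,X) + p·(1-q)·π₁(A,Y) + (1-p)·q·π₁(B,X) + (1-p)·(1-q)·π₁(B,Y)
= 0.4·0.2·5 + 0.4·0.8·1 + 0.6·0.2·1 + 0.6·0.8·6
= 3.72

E[P2] = 4.08 (similar calculation)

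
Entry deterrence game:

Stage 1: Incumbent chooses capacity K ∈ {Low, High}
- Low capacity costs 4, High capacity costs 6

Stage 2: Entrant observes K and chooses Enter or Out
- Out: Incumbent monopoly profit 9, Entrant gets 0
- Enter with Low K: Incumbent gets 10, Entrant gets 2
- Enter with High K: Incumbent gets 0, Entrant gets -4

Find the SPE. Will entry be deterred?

SPE: (Low, Enter|Low, Out|High); Entry not deterred. Incumbent net profit = 6, Entrant gets 2

Work:
After Low K: Entrant enters (2 > 0)
After High K: Entrant stays out (-4 < 0)
Incumbent: Low → 10−4=6, High → 9−6=3
Incumbent chooses Low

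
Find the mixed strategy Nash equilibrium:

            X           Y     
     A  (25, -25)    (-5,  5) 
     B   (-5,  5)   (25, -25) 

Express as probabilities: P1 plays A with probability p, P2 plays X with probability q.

p = 0.5, q = 0.5

Work:
Find probabilities that make opponent indifferent:
P2 chooses q to make P1 indifferent between A and B
P1 chooses p to make P2 indifferent between X and Y
Mixed NE: P1 plays (A: 0.5, B: 0.5), P2 plays (X: 0.5, Y: 0.5)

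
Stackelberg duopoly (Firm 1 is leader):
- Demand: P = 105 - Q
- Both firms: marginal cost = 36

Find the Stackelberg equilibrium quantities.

q₁* (leader) = 34.5, q₂* (follower) = 17.25

Work:
Follower's reaction: q₂ = (a - c - q₁)/2
Leader substitutes: π₁ = q₁·(a - q₁ - (a-c-q₁)/2 - c)
FOC: q₁* = (105 - 36)/2 = 34.50
Then: q₂* = (105 - 36 - 34.5)/2 = 17.25
Leader has first-mover advantage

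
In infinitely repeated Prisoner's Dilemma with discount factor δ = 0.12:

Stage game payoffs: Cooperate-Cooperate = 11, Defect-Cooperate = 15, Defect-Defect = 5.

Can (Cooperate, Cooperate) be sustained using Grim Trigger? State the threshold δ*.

δ* = 0.4; since δ = 0.12 < 0.4, cooperation cannot be sustained

Work:
For Grim Trigger:
Cooperate forever: 11/(1-δ)
Defect then punished: 15 + 5·δ/(1-δ)
Need: 11/(1-δ) ≥ 15 + 5·δ/(1-δ)
Solving: δ ≥ (T-R)/(T-P) = (15-11)/(15-5) = 0.4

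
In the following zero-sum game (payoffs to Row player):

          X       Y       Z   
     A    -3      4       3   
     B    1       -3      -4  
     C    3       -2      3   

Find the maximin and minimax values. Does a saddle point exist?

Maximin = -2, Minimax = 3, Saddle: False

Work:
Row minimums: [-3, -4, -2] → maximin = -2
Column maximums: [3, 4, 3] → minimax = 3
No saddle point (maximin ≠ minimax). Mixed strategy needed.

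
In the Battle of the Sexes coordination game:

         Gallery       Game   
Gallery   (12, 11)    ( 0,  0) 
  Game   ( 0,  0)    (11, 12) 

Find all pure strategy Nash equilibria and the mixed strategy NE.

Pure NE: (Gallery, Gallery) and (Game, Game); Mixed NE: p = 0.5217, q = 0.4783

Work:
Check pure NE:
(Gallery, Gallery): (12, 11) - no unilateral deviation beneficial
(Game, Game): (11, 12) - no unilateral deviation beneficial
Mixed NE: P1 plays Gallery with p = 0.5217, P2 plays Gallery with q = 0.4783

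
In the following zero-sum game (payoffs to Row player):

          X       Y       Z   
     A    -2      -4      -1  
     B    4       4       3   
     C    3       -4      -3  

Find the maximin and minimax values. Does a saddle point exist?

Maximin = 3, Minimax = 3, Saddle: True

Work:
Row minimums: [-4, 3, -4] → maximin = 3
Column maximums: [4, 4, 3] → minimax = 3
Saddle point exists! Game value = 3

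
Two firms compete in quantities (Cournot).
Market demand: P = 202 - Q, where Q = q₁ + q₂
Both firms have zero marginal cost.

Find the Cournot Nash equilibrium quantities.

q₁* = q₂* = 67.33; P* = 67.33

Work:
Profit: π_i = P·q_i = (a - q_i - q_j)·q_i
FOC: ∂π_i/∂q_i = a - 2q_i - q_j = 0
Reaction function: q_i = (202 - q_j)/2
Symmetry: q* = 202/3 = 67.33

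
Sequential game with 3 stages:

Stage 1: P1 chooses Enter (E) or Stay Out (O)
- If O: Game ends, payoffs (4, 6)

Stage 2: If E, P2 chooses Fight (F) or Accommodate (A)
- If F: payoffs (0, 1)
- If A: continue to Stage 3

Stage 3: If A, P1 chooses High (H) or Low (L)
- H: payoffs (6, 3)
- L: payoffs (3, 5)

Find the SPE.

SPE: (E, A, H); Outcome (6, 3)

Work:
Stage 3: P1 chooses H (6 vs 3)
Stage 2: P2: F->1, A->3 (anticipating H). Choose A
Stage 1: P1: O->4, E->6 (anticipating A, H). Choose E
SPE path: E -> A -> H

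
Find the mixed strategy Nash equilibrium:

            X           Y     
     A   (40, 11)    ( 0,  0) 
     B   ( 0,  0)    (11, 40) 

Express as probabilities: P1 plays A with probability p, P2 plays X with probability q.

p = 0.7843, q = 0.2157

Work:
Find probabilities that make opponent indifferent:
P2 chooses q to make P1 indifferent between A and B
P1 chooses p to make P2 indifferent between X and Y
Mixed NE: P1 plays (A: 0.7843, B: 0.2157), P2 plays (X: 0.2157, Y: 0.7843)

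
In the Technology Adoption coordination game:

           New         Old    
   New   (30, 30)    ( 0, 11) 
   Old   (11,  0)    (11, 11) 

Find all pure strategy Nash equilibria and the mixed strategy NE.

Pure NE: (New, New) and (Old, Old); Mixed NE: p = 0.3667, q = 0.3667

Work:
Check pure NE:
(New, New): (30, 30) - no unilateral deviation beneficial
(Old, Old): (11, 11) - no unilateral deviation beneficial
Mixed NE: P1 plays New with p = 0.3667, P2 plays New with q = 0.3667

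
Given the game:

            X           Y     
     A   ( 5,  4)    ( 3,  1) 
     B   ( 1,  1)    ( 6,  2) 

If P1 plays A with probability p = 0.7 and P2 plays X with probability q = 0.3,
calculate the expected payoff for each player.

E[P1] = 3.87, E[P2] = 1.84

Work:
E[P1] = p·q·π₁(A,X) + p·(1-q)·π₁(A,Y) + (1-p)·q·π₁(B,X) + (1-p)·(1-q)·π₁(B,Y)
= 0.7·0.3·5 + 0.7·0.7·3 + 0.3·0.3·1 + 0.3·0.7·6
= 3.87

E[P2] = 1.84 (similar calculation)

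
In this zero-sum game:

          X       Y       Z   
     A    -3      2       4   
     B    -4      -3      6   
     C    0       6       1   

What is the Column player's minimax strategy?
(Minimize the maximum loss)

Column should play X, value = 0

Work:
Column player minimizes Row's maximum payoff:
Column X: max payoff to Row = 0
Column Y: max payoff to Row = 6
Column Z: max payoff to Row = 6
Minimum is 0, achieved by column X.
Minimax strategy: X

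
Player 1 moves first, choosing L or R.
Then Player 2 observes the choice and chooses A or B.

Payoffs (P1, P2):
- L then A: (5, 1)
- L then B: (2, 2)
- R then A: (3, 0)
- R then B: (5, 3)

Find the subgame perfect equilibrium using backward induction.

P1 plays R, P2 plays B after L and B after R; Payoff (5, 3)

Work:
Backward induction:
After L: P2 chooses B → P1 gets 2
After R: P2 chooses B → P1 gets 5
P1 chooses R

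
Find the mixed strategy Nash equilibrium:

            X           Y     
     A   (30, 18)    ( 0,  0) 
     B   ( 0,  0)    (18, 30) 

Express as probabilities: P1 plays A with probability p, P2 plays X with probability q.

p = 0.625, q = 0.375

Work:
Find probabilities that make opponent indifferent:
P2 chooses q to make P1 indifferent between A and B
P1 chooses p to make P2 indifferent between X and Y
Mixed NE: P1 plays (A: 0.625, B: 0.375), P2 plays (X: 0.375, Y: 0.625)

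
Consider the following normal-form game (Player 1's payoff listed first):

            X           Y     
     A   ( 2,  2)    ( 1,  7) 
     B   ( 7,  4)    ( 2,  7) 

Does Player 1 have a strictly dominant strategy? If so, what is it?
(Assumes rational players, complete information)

Yes, Player 1's strictly dominant strategy is B

Work:
A strategy strictly dominates another if it gives a strictly higher payoff against every opponent action. Compare each pair of P1's strategies column-by-column:
  A vs B: [2 vs 7, 1 vs 2] → A does not strictly dominate B (column X: 2 ≤ 7)
  B vs A: [7 vs 2, 2 vs 1] → B strictly dominates A
B strictly dominates every other strategy → strictly dominant.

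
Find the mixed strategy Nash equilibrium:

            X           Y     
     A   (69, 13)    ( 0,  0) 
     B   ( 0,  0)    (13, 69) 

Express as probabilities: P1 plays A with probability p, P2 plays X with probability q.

p = 0.8415, q = 0.1585

Work:
Find probabilities that make opponent indifferent:
P2 chooses q to make P1 indifferent between A and B
P1 chooses p to make P2 indifferent between X and Y
Mixed NE: P1 plays (A: 0.8415, B: 0.1585), P2 plays (X: 0.1585, Y: 0.8415)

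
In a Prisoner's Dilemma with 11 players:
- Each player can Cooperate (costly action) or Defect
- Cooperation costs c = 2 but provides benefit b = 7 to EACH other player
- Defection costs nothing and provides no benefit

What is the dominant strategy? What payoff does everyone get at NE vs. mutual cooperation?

Dominant: Defect; NE payoff = 0; Coop payoff = 68

Work:
Defect dominates (saves cost c = 2, benefit to others is external)
NE: All defect → everyone gets 0
If all cooperate: each receives (10)×7 - 2 = 68
Social dilemma: 68 > 0 but NE gives 0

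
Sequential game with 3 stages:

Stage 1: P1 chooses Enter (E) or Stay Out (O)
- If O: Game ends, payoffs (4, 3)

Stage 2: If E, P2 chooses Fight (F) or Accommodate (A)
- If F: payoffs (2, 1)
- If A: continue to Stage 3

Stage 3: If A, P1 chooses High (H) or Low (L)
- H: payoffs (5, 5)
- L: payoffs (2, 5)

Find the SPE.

SPE: (E, A, H); Outcome (5, 5)

Work:
Stage 3: P1 chooses H (5 vs 2)
Stage 2: P2: F->1, A->5 (anticipating H). Choose A
Stage 1: P1: O->4, E->5 (anticipating A, H). Choose E
SPE path: E -> A -> H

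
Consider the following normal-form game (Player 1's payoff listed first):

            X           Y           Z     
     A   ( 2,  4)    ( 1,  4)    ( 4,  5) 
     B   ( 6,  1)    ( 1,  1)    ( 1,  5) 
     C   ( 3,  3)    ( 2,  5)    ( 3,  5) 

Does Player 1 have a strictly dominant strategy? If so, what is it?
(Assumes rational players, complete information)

No strictly dominant strategy exists for Player 1

Work:
A strategy strictly dominates another if it gives a strictly higher payoff against every opponent action. Compare each pair of P1's strategies column-by-column:
  A vs B: [2 vs 6, 1 vs 1, 4 vs 1] → A does not strictly dominate B (column X: 2 ≤ 6)
  A vs C: [2 vs 3, 1 vs 2, 4 vs 3] → A does not strictly dominate C (column X: 2 ≤ 3)
  B vs A: [6 vs 2, 1 vs 1, 1 vs 4] → B does not strictly dominate A (column Y: 1 ≤ 1)
  B vs C: [6 vs 3, 1 vs 2, 1 vs 3] → B does not strictly dominate C (column Y: 1 ≤ 2)
  C vs A: [3 vs 2, 2 vs 1, 3 vs 4] → C does not strictly dominate A (column Z: 3 ≤ 4)
  C vs B: [3 vs 6, 2 vs 1, 3 vs 1] → C does not strictly dominate B (column X: 3 ≤ 6)
No single strategy strictly dominates all others → no strictly dominant strategy.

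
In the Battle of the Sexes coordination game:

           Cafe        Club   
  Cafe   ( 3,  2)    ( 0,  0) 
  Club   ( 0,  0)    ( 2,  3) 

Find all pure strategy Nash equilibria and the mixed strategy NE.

Pure NE: (Cafe, Cafe) and (Club, Club); Mixed NE: p = 0.6, q = 0.4

Work:
Check pure NE:
(Cafe, Cafe): (3, 2) - no unilateral deviation beneficial
(Club, Club): (2, 3) - no unilateral deviation beneficial
Mixed NE: P1 plays Cafe with p = 0.6, P2 plays Cafe with q = 0.4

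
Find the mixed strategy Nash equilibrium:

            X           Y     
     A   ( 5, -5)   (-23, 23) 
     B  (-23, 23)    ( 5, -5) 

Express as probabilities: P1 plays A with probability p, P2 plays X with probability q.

p = 0.5, q = 0.5

Work:
Find probabilities that make opponent indifferent:
P2 chooses q to make P1 indifferent between A and B
P1 chooses p to make P2 indifferent between X and Y
Mixed NE: P1 plays (A: 0.5, B: 0.5), P2 plays (X: 0.5, Y: 0.5)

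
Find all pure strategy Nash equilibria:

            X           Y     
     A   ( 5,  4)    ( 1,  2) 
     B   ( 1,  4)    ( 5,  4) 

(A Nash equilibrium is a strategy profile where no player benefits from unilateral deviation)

Nash equilibrium: (A, X), (B, Y)

Work:
Best responses:
  P1 vs X: payoffs [5, 1] → best response A (payoff 5)
  P1 vs Y: payoffs [1, 5] → best response B (payoff 5)
  P2 vs A: payoffs [4, 2] → best response X (payoff 4)
  P2 vs B: payoffs [4, 4] → best response X/Y (payoff 4)
Mutual best responses: (A,X), (B,Y) → Nash equilibria.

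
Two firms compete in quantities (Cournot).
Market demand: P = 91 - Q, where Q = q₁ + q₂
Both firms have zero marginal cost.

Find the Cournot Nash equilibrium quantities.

q₁* = q₂* = 30.33; P* = 30.33

Work:
Profit: π_i = P·q_i = (a - q_i - q_j)·q_i
FOC: ∂π_i/∂q_i = a - 2q_i - q_j = 0
Reaction function: q_i = (91 - q_j)/2
Symmetry: q* = 91/3 = 30.33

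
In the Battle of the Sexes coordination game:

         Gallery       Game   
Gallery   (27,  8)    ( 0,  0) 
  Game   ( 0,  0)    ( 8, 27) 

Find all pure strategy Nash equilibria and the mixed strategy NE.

Pure NE: (Gallery, Gallery) and (Game, Game); Mixed NE: p = 0.7714, q = 0.2286

Work:
Check pure NE:
(Gallery, Gallery): (27, 8) - no unilateral deviation beneficial
(Game, Game): (8, 27) - no unilateral deviation beneficial
Mixed NE: P1 plays Gallery with p = 0.7714, P2 plays Gallery with q = 0.2286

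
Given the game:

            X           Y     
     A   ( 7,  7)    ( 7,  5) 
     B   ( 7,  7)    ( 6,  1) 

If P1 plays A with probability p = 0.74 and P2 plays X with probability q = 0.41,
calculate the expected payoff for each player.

E[P1] = 6.8466, E[P2] = 5.2064

Work:
E[P1] = p·q·π₁(A,X) + p·(1-q)·π₁(A,Y) + (1-p)·q·π₁(B,X) + (1-p)·(1-q)·π₁(B,Y)
= 0.74·0.41·7 + 0.74·0.59·7 + 0.26·0.41·7 + 0.26·0.59·6
= 6.8466

E[P2] = 5.2064 (similar calculation)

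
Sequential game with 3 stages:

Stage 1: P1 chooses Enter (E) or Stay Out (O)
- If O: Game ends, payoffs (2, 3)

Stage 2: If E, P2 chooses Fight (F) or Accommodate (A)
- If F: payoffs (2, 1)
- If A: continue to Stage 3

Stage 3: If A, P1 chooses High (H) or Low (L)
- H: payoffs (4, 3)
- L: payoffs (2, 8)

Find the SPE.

SPE: (E, A, H); Outcome (4, 3)

Work:
Stage 3: P1 chooses H (4 vs 2)
Stage 2: P2: F->1, A->3 (anticipating H). Choose A
Stage 1: P1: O->2, E->4 (anticipating A, H). Choose E
SPE path: E -> A -> H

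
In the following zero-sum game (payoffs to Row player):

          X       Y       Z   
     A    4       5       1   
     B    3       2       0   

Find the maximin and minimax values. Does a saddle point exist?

Maximin = 1, Minimax = 1, Saddle: True

Work:
Row minimums: [1, 0] → maximin = 1
Column maximums: [4, 5, 1] → minimax = 1
Saddle point exists! Game value = 1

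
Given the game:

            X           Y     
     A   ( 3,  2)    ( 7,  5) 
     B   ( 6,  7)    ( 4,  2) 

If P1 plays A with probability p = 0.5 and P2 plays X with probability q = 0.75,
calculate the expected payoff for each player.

E[P1] = 4.75, E[P2] = 4.25

Work:
E[P1] = p·q·π₁(A,X) + p·(1-q)·π₁(A,Y) + (1-p)·q·π₁(B,X) + (1-p)·(1-q)·π₁(B,Y)
= 0.5·0.75·3 + 0.5·0.25·7 + 0.5·0.75·6 + 0.5·0.25·4
= 4.75

E[P2] = 4.25 (similar calculation)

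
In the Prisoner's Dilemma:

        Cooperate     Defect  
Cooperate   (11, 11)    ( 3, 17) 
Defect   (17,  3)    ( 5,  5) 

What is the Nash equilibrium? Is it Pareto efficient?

(Defect, Defect) is NE; not Pareto efficient

Work:
Defect dominates Cooperate for both players:
If P2 cooperates: Defect (17) > Cooperate (11)
If P2 defects: Defect (5) > Cooperate (3)
NE: (Defect, Defect) with payoff (5, 5)
But (Cooperate, Cooperate) = (11, 11) Pareto dominates (5, 5)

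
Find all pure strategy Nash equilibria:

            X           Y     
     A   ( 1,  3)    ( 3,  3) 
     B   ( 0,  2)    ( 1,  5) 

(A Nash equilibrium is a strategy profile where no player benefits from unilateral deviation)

Nash equilibrium: (A, X), (A, Y)

Work:
Best responses:
  P1 vs X: payoffs [1, 0] → best response A (payoff 1)
  P1 vs Y: payoffs [3, 1] → best response A (payoff 3)
  P2 vs A: payoffs [3, 3] → best response X/Y (payoff 3)
  P2 vs B: payoffs [2, 5] → best response Y (payoff 5)
Mutual best responses: (A,X), (A,Y) → Nash equilibria.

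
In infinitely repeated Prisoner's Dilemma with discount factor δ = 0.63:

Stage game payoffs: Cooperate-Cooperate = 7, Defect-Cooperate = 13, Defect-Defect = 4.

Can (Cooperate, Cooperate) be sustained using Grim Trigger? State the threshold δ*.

δ* = 0.6667; since δ = 0.63 < 0.6667, cooperation cannot be sustained

Work:
For Grim Trigger:
Cooperate forever: 7/(1-δ)
Defect then punished: 13 + 4·δ/(1-δ)
Need: 7/(1-δ) ≥ 13 + 4·δ/(1-δ)
Solving: δ ≥ (T-R)/(T-P) = (13-7)/(13-4) = 0.6667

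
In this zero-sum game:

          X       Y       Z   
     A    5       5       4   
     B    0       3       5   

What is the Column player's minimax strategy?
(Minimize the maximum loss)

Column should play X or Y or Z (all achieve the minimum), value = 5

Work:
Column player minimizes Row's maximum payoff:
Column X: max payoff to Row = 5
Column Y: max payoff to Row = 5
Column Z: max payoff to Row = 5
Minimum is 5, achieved by columns X, Y, Z (tied).
Each of X or Y or Z is a minimax strategy.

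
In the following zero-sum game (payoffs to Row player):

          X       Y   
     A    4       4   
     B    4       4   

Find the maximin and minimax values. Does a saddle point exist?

Maximin = 4, Minimax = 4, Saddle: True

Work:
Row minimums: [4, 4] → maximin = 4
Column maximums: [4, 4] → minimax = 4
Saddle point exists! Game value = 4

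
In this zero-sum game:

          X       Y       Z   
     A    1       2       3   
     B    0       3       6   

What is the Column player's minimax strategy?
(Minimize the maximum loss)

Column should play X, value = 1

Work:
Column player minimizes Row's maximum payoff:
Column X: max payoff to Row = 1
Column Y: max payoff to Row = 3
Column Z: max payoff to Row = 6
Minimum is 1, achieved by column X.
Minimax strategy: X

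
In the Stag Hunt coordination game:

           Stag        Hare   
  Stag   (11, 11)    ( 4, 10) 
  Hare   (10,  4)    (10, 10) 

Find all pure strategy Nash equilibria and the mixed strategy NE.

Pure NE: (Stag, Stag) and (Hare, Hare); Mixed NE: p = 0.8571, q = 0.8571

Work:
Check pure NE:
(Stag, Stag): (11, 11) - no unilateral deviation beneficial
(Hare, Hare): (10, 10) - no unilateral deviation beneficial
Mixed NE: P1 plays Stag with p = 0.8571, P2 plays Stag with q = 0.8571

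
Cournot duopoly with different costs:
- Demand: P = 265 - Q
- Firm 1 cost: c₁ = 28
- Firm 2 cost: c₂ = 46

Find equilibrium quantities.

q₁* = 85.0, q₂* = 67.0

Work:
Reaction: q₁ = (265 - 28 - q₂)/2
Reaction: q₂ = (265 - 46 - q₁)/2
Solve simultaneously:
q₁* = (265 - 2×28 + 46)/3 = 85.0
q₂* = (265 - 2×46 + 28)/3 = 67.0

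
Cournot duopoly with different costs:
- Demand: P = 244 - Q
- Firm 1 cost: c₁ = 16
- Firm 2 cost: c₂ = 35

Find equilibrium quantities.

q₁* = 82.33, q₂* = 63.33

Work:
Reaction: q₁ = (244 - 16 - q₂)/2
Reaction: q₂ = (244 - 35 - q₁)/2
Solve simultaneously:
q₁* = (244 - 2×16 + 35)/3 = 82.33
q₂* = (244 - 2×35 + 16)/3 = 63.33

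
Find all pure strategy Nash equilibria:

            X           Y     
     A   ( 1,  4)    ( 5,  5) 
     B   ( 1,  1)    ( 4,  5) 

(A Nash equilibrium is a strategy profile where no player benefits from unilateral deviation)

Nash equilibrium: (A, Y)

Work:
Best responses:
  P1 vs X: payoffs [1, 1] → best response A/B (payoff 1)
  P1 vs Y: payoffs [5, 4] → best response A (payoff 5)
  P2 vs A: payoffs [4, 5] → best response Y (payoff 5)
  P2 vs B: payoffs [1, 5] → best response Y (payoff 5)
Mutual best responses: (A,Y) → Nash equilibria.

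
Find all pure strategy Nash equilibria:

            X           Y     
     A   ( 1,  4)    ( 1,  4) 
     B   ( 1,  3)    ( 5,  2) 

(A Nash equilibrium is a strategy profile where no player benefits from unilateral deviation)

Nash equilibrium: (A, X), (B, X)

Work:
Best responses:
  P1 vs X: payoffs [1, 1] → best response A/B (payoff 1)
  P1 vs Y: payoffs [1, 5] → best response B (payoff 5)
  P2 vs A: payoffs [4, 4] → best response X/Y (payoff 4)
  P2 vs B: payoffs [3, 2] → best response X (payoff 3)
Mutual best responses: (A,X), (B,X) → Nash equilibria.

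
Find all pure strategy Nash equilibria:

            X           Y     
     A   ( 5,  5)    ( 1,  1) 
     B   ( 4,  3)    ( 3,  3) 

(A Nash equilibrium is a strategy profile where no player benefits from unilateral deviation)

Nash equilibrium: (A, X), (B, Y)

Work:
Best responses:
  P1 vs X: payoffs [5, 4] → best response A (payoff 5)
  P1 vs Y: payoffs [1, 3] → best response B (payoff 3)
  P2 vs A: payoffs [5, 1] → best response X (payoff 5)
  P2 vs B: payoffs [3, 3] → best response X/Y (payoff 3)
Mutual best responses: (A,X), (B,Y) → Nash equilibria.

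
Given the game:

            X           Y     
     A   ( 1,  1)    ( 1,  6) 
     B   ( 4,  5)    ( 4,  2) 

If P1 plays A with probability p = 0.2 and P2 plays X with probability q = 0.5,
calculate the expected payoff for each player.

E[P1] = 3.4, E[P2] = 3.5

Work:
E[P1] = p·q·π₁(A,X) + p·(1-q)·π₁(A,Y) + (1-p)·q·π₁(B,X) + (1-p)·(1-q)·π₁(B,Y)
= 0.2·0.5·1 + 0.2·0.5·1 + 0.8·0.5·4 + 0.8·0.5·4
= 3.4

E[P2] = 3.5 (similar calculation)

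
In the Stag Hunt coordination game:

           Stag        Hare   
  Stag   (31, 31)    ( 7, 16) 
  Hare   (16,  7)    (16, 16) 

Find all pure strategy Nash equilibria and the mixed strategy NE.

Pure NE: (Stag, Stag) and (Hare, Hare); Mixed NE: p = 0.375, q = 0.375

Work:
Check pure NE:
(Stag, Stag): (31, 31) - no unilateral deviation beneficial
(Hare, Hare): (16, 16) - no unilateral deviation beneficial
Mixed NE: P1 plays Stag with p = 0.375, P2 plays Stag with q = 0.375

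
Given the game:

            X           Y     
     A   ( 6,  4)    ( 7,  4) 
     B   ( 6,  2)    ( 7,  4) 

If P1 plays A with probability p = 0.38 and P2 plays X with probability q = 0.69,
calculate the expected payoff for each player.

E[P1] = 6.31, E[P2] = 3.1444

Work:
E[P1] = p·q·π₁(A,X) + p·(1-q)·π₁(A,Y) + (1-p)·q·π₁(B,X) + (1-p)·(1-q)·π₁(B,Y)
= 0.38·0.69·6 + 0.38·0.31·7 + 0.62·0.69·6 + 0.62·0.31·7
= 6.31

E[P2] = 3.1444 (similar calculation)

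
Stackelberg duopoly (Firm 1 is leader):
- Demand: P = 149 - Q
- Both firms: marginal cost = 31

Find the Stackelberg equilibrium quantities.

q₁* (leader) = 59.0, q₂* (follower) = 29.5

Work:
Follower's reaction: q₂ = (a - c - q₁)/2
Leader substitutes: π₁ = q₁·(a - q₁ - (a-c-q₁)/2 - c)
FOC: q₁* = (149 - 31)/2 = 59.00
Then: q₂* = (149 - 31 - 59.0)/2 = 29.50
Leader has first-mover advantage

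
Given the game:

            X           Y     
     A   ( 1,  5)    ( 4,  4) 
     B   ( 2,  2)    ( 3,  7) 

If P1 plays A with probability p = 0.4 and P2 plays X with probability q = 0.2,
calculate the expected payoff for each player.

E[P1] = 3.04, E[P2] = 5.28

Work:
E[P1] = p·q·π₁(A,X) + p·(1-q)·π₁(A,Y) + (1-p)·q·π₁(B,X) + (1-p)·(1-q)·π₁(B,Y)
= 0.4·0.2·1 + 0.4·0.8·4 + 0.6·0.2·2 + 0.6·0.8·3
= 3.04

E[P2] = 5.28 (similar calculation)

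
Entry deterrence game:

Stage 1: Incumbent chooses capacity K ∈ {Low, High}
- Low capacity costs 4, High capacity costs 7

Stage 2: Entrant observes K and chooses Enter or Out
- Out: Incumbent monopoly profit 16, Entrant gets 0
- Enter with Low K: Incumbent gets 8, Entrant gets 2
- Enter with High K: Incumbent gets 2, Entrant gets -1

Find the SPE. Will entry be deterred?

SPE: (High, Enter|Low, Out|High); Entry deterred. Incumbent net profit = 9

Work:
After Low K: Entrant enters (2 > 0)
After High K: Entrant stays out (-1 < 0)
Incumbent: Low → 8−4=4, High → 16−7=9
Incumbent chooses High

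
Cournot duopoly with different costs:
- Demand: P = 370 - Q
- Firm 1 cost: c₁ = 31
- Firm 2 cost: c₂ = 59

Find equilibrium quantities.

q₁* = 122.33, q₂* = 94.33

Work:
Reaction: q₁ = (370 - 31 - q₂)/2
Reaction: q₂ = (370 - 59 - q₁)/2
Solve simultaneously:
q₁* = (370 - 2×31 + 59)/3 = 122.33
q₂* = (370 - 2×59 + 31)/3 = 94.33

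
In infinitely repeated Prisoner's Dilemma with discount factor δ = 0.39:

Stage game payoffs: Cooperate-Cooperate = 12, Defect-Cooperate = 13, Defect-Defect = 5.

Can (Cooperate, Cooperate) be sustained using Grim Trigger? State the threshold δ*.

δ* = 0.125; since δ = 0.39 ≥ 0.125, cooperation can be sustained

Work:
For Grim Trigger:
Cooperate forever: 12/(1-δ)
Defect then punished: 13 + 5·δ/(1-δ)
Need: 12/(1-δ) ≥ 13 + 5·δ/(1-δ)
Solving: δ ≥ (T-R)/(T-P) = (13-12)/(13-5) = 0.125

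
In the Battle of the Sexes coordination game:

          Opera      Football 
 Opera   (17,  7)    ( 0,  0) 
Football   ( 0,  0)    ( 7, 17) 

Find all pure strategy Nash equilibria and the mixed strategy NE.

Pure NE: (Opera, Opera) and (Football, Football); Mixed NE: p = 0.7083, q = 0.2917

Work:
Check pure NE:
(Opera, Opera): (17, 7) - no unilateral deviation beneficial
(Football, Football): (7, 17) - no unilateral deviation beneficial
Mixed NE: P1 plays Opera with p = 0.7083, P2 plays Opera with q = 0.2917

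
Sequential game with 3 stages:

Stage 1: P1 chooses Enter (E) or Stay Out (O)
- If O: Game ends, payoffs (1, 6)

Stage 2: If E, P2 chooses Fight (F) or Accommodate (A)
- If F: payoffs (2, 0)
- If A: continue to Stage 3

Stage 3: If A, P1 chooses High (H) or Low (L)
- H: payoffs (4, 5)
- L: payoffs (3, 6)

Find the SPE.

SPE: (E, A, H); Outcome (4, 5)

Work:
Stage 3: P1 chooses H (4 vs 3)
Stage 2: P2: F->0, A->5 (anticipating H). Choose A
Stage 1: P1: O->1, E->4 (anticipating A, H). Choose E
SPE path: E -> A -> H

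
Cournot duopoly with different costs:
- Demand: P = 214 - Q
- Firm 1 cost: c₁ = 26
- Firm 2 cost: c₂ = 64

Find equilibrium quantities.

q₁* = 75.33, q₂* = 37.33

Work:
Reaction: q₁ = (214 - 26 - q₂)/2
Reaction: q₂ = (214 - 64 - q₁)/2
Solve simultaneously:
q₁* = (214 - 2×26 + 64)/3 = 75.33
q₂* = (214 - 2×64 + 26)/3 = 37.33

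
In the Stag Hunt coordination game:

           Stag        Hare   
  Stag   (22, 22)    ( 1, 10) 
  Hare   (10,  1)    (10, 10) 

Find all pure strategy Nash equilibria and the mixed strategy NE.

Pure NE: (Stag, Stag) and (Hare, Hare); Mixed NE: p = 0.4286, q = 0.4286

Work:
Check pure NE:
(Stag, Stag): (22, 22) - no unilateral deviation beneficial
(Hare, Hare): (10, 10) - no unilateral deviation beneficial
Mixed NE: P1 plays Stag with p = 0.4286, P2 plays Stag with q = 0.4286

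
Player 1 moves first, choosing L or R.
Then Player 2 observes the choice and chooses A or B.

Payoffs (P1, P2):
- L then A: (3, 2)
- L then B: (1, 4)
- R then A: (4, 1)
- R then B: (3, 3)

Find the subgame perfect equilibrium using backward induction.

P1 plays R, P2 plays B after L and B after R; Payoff (3, 3)

Work:
Backward induction:
After L: P2 chooses B → P1 gets 1
After R: P2 chooses B → P1 gets 3
P1 chooses R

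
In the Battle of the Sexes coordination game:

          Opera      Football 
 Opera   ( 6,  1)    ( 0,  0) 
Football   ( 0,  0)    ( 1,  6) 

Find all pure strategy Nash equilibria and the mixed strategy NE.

Pure NE: (Opera, Opera) and (Football, Football); Mixed NE: p = 0.8571, q = 0.1429

Work:
Check pure NE:
(Opera, Opera): (6, 1) - no unilateral deviation beneficial
(Football, Football): (1, 6) - no unilateral deviation beneficial
Mixed NE: P1 plays Opera with p = 0.8571, P2 plays Opera with q = 0.1429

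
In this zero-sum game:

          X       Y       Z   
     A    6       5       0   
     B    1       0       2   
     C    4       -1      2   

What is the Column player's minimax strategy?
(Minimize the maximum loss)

Column should play Z, value = 2

Work:
Column player minimizes Row's maximum payoff:
Column X: max payoff to Row = 6
Column Y: max payoff to Row = 5
Column Z: max payoff to Row = 2
Minimum is 2, achieved by column Z.
Minimax strategy: Z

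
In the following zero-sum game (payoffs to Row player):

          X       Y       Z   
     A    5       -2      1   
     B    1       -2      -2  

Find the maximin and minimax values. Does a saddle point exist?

Maximin = -2, Minimax = -2, Saddle: True

Work:
Row minimums: [-2, -2] → maximin = -2
Column maximums: [5, -2, 1] → minimax = -2
Saddle point exists! Game value = -2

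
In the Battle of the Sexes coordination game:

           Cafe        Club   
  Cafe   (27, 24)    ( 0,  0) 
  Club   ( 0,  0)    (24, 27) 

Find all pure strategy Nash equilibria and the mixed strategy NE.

Pure NE: (Cafe, Cafe) and (Club, Club); Mixed NE: p = 0.5294, q = 0.4706

Work:
Check pure NE:
(Cafe, Cafe): (27, 24) - no unilateral deviation beneficial
(Club, Club): (24, 27) - no unilateral deviation beneficial
Mixed NE: P1 plays Cafe with p = 0.5294, P2 plays Cafe with q = 0.4706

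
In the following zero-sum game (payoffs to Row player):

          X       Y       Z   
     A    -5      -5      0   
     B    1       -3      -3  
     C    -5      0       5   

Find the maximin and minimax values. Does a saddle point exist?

Maximin = -3, Minimax = 0, Saddle: False

Work:
Row minimums: [-5, -3, -5] → maximin = -3
Column maximums: [1, 0, 5] → minimax = 0
No saddle point (maximin ≠ minimax). Mixed strategy needed.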